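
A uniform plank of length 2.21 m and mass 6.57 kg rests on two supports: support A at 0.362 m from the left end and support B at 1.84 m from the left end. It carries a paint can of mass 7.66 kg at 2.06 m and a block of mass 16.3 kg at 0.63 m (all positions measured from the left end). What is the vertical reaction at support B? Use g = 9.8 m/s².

Take moments about support A.
Beam weight: 6.57 × 9.8 = 64.39 N down at 1.105 m → arm 0.743 m, τ = 64.39 × 0.743 = 47.84 N·m clockwise.
Paint can: 7.66 × 9.8 = 75.07 N down at 2.06 m → arm 1.698 m, τ = 75.07 × 1.698 = 127.5 N·m clockwise.
Block: 16.3 × 9.8 = 159.7 N down at 0.63 m → arm 0.268 m, τ = 159.7 × 0.268 = 42.8 N·m clockwise.
Net load moment about support A = 218.1 N·m clockwise.
Reaction R at support B is upward at 1.84 m, arm 1.478 m → moment R × 1.478 counterclockwise.
For rotational equilibrium, R × 1.478 = 218.1, so R = 148 N.

R_B ≈ 148 N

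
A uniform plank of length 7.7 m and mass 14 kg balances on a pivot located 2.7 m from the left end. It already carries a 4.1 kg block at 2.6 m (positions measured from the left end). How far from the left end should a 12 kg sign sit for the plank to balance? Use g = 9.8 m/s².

About the pivot (at 2.7 m from the left end):
Beam weight: 14 × 9.8 = 137.2 N down at 3.85 m → arm 1.15 m, τ = 137.2 × 1.15 = 157.8 N·m clockwise.
Block: 4.1 × 9.8 = 40.18 N down at 2.6 m → arm 0.1 m, τ = 40.18 × 0.1 = 4.018 N·m counterclockwise.
Net moment of existing loads = 153.8 N·m clockwise.
The sign weighs 12 × 9.8 = 117.6 N and must supply an equal counterclockwise moment, so its lever arm about the pivot is 153.8 / 117.6 = 1.31 m.
That puts it at 2.7 − 1.31 = 1.39 m from the left end.

x ≈ 1.39 m from the left end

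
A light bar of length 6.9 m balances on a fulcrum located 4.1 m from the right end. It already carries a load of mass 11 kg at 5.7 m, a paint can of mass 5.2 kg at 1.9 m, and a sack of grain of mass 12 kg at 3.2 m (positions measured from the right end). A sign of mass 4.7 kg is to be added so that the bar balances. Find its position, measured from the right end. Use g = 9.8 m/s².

x ≈ 5.09 m from the right end

About the fulcrum (at 4.1 m from the right end):
Load: 11 × 9.8 = 107.8 N down at 5.7 m → arm 1.6 m, τ = 107.8 × 1.6 = 172.5 N·m counterclockwise.
Paint can: 5.2 × 9.8 = 50.96 N down at 1.9 m → arm 2.2 m, τ = 50.96 × 2.2 = 112.1 N·m clockwise.
Sack of grain: 12 × 9.8 = 117.6 N down at 3.2 m → arm 0.9 m, τ = 117.6 × 0.9 = 105.8 N·m clockwise.
Net moment of existing loads = 45.4 N·m clockwise.
The sign weighs 4.7 × 9.8 = 46.06 N and must supply an equal counterclockwise moment, so its lever arm about the fulcrum is 45.4 / 46.06 = 0.986 m.
That puts it at 4.1 + 0.986 = 5.09 m from the right end.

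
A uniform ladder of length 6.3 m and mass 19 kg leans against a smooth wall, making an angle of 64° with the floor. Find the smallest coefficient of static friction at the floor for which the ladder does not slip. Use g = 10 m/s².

Choose the foot of the ladder as the axis so the floor normal and friction both act there and drop out.
Ladder weight 19×10 = 190 N acts at 3.15 m along the ladder; its horizontal arm is 3.15·cos64° = 1.381 m → τ = 262.4 N·m clockwise.
Wall normal N acts horizontally at the top; its moment arm is the height L sinθ = 6.3·sin64° = 5.662 m, counterclockwise.
Setting net torque to zero: N × 5.662 = 262.4 → N = 46.34 N.
ΣFx = 0 ⇒ f = N_wall = 46.34 N. ΣFy = 0 ⇒ N_floor = 190 N.
μ_min = f / N_floor = 46.34 / 190 = 0.244.

μ_min ≈ 0.244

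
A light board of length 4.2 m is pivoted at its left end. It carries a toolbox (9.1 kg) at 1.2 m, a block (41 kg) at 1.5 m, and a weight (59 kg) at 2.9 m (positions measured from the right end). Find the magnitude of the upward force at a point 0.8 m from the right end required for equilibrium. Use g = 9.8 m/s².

F ≈ 619 N

About the left end:
Toolbox: 9.1 × 9.8 = 89.18 N down at 1.2 m → arm 3 m, τ = 89.18 × 3 = 267.5 N·m clockwise.
Block: 41 × 9.8 = 401.8 N down at 1.5 m → arm 2.7 m, τ = 401.8 × 2.7 = 1085 N·m clockwise.
Weight: 59 × 9.8 = 578.2 N down at 2.9 m → arm 1.3 m, τ = 578.2 × 1.3 = 751.7 N·m clockwise.
Net moment of the loads = 2104 N·m clockwise.
The upward force F acts at a point 0.8 m from the right end, arm 3.4 m, giving F × 3.4 counterclockwise.
Balancing moments: F × 3.4 = 2104, giving F = 2104 / 3.4 = 619 N.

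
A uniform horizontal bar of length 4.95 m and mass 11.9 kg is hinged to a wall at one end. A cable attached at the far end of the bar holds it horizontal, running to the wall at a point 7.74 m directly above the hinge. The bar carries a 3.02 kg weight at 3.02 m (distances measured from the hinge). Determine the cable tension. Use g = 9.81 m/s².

Sum moments about the hinge (the unknown hinge reaction has zero arm there).
Beam weight: 11.9 × 9.81 = 116.7 N down at 2.475 m → arm 2.475 m, τ = 116.7 × 2.475 = 288.8 N·m clockwise.
Weight: 3.02 × 9.81 = 29.63 N down at 3.02 m → arm 3.02 m, τ = 29.63 × 3.02 = 89.48 N·m clockwise.
Total clockwise load moment = 378.3 N·m.
The cable tension T acts at 4.95 m; only its component perpendicular to the bar, T sinθ, produces torque. sinθ = h/√(h²+d²) = 7.74/√(7.74²+4.95²) = 0.8424.
For rotational equilibrium, T × 4.95 × 0.8424 = 378.3, so T = 378.3 / 4.17 = 90.7 N.

T ≈ 90.7 N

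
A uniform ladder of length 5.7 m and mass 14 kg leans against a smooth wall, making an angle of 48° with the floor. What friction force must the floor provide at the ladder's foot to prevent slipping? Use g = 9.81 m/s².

f ≈ 61.8 N

About the foot of the ladder:
Ladder weight 14×9.81 = 137.3 N acts at 2.85 m along the ladder; its horizontal arm is 2.85·cos48° = 1.907 m → τ = 261.8 N·m clockwise.
Wall normal N acts horizontally at the top; its moment arm is the height L sinθ = 5.7·sin48° = 4.236 m, counterclockwise.
For rotational equilibrium, N × 4.236 = 261.8, so N = 61.8 N.
ΣFx = 0: friction at the foot balances the wall's push, so f = N_wall = 61.8 N.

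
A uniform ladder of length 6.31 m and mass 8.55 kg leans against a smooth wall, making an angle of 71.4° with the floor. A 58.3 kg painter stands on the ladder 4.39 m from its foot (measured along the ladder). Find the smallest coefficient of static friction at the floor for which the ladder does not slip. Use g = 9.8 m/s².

Take moments about the foot of the ladder.
Ladder weight 8.55×9.8 = 83.79 N acts at 3.155 m along the ladder; its horizontal arm is 3.155·cos71.4° = 1.006 m → τ = 84.29 N·m clockwise.
Painter: 58.3×9.8 = 571.3 N at 4.39 m → arm 1.4 m → τ = 799.8 N·m clockwise.
Wall normal N acts horizontally at the top; its moment arm is the height L sinθ = 6.31·sin71.4° = 5.98 m, counterclockwise.
For rotational equilibrium, N × 5.98 = 884.1, so N = 147.8 N.
ΣFx = 0 ⇒ f = N_wall = 147.8 N. ΣFy = 0 ⇒ N_floor = 655.1 N.
μ_min = f / N_floor = 147.8 / 655.1 = 0.226.

μ_min ≈ 0.226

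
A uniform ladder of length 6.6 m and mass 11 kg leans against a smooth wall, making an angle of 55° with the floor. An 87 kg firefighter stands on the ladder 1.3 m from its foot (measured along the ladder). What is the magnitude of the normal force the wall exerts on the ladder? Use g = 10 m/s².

About the foot of the ladder:
Ladder weight 11×10 = 110 N acts at 3.3 m along the ladder; its horizontal arm is 3.3·cos55° = 1.893 m → τ = 208.2 N·m clockwise.
Firefighter: 87×10 = 870 N at 1.3 m → arm 0.7456 m → τ = 648.7 N·m clockwise.
Wall normal N acts horizontally at the top; its moment arm is the height L sinθ = 6.6·sin55° = 5.406 m, counterclockwise.
Balancing moments: N × 5.406 = 856.9, giving N = 159 N.

N_wall ≈ 159 N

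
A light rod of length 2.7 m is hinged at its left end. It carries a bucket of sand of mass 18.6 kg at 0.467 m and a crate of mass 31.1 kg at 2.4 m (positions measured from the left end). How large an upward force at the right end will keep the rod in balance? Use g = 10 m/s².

F ≈ 309 N

Taking torques about the left end:
Bucket of sand: 18.6 × 10 = 186 N down at 0.467 m → arm 0.467 m, τ = 186 × 0.467 = 86.86 N·m clockwise.
Crate: 31.1 × 10 = 311 N down at 2.4 m → arm 2.4 m, τ = 311 × 2.4 = 746.4 N·m clockwise.
Net moment of the loads = 833.3 N·m clockwise.
The upward force F acts at the right end, arm 2.7 m, giving F × 2.7 counterclockwise.
Balancing moments: F × 2.7 = 833.3, giving F = 833.3 / 2.7 = 309 N.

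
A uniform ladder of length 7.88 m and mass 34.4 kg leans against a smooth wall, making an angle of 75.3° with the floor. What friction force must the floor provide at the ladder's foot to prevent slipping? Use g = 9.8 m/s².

f ≈ 44.2 N

Take moments about the foot of the ladder.
Ladder weight 34.4×9.8 = 337.1 N acts at 3.94 m along the ladder; its horizontal arm is 3.94·cos75.3° = 0.9998 m → τ = 337 N·m clockwise.
Wall normal N acts horizontally at the top; its moment arm is the height L sinθ = 7.88·sin75.3° = 7.622 m, counterclockwise.
For rotational equilibrium, N × 7.622 = 337, so N = 44.2 N.
ΣFx = 0: friction at the foot balances the wall's push, so f = N_wall = 44.2 N.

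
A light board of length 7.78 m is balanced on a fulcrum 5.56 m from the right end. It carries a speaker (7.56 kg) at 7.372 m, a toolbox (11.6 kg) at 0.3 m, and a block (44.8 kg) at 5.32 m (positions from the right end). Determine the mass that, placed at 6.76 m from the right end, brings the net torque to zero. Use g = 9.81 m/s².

m ≈ 48.4 kg

Take moments about the fulcrum (at 5.56 m from the right end).
Speaker: 7.56 × 9.81 = 74.16 N down at 7.372 m → arm 1.812 m, τ = 74.16 × 1.812 = 134.4 N·m counterclockwise.
Toolbox: 11.6 × 9.81 = 113.8 N down at 0.3 m → arm 5.26 m, τ = 113.8 × 5.26 = 598.6 N·m clockwise.
Block: 44.8 × 9.81 = 439.5 N down at 5.32 m → arm 0.24 m, τ = 439.5 × 0.24 = 105.5 N·m clockwise.
Net moment of known loads = 569.7 N·m clockwise.
An unknown mass m at 6.76 m has arm 1.2 m; its moment is m·g·1.2 counterclockwise.
Setting net torque to zero: m × 9.81 × 1.2 = 569.7 → m = 569.7 / (9.81 × 1.2) = 48.4 kg.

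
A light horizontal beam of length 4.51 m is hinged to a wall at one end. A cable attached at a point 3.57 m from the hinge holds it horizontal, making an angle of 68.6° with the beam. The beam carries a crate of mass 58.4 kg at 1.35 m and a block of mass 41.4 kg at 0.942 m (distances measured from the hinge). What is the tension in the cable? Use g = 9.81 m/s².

T ≈ 348 N

About the hinge:
Crate: 58.4 × 9.81 = 572.9 N down at 1.35 m → arm 1.35 m, τ = 572.9 × 1.35 = 773.4 N·m clockwise.
Block: 41.4 × 9.81 = 406.1 N down at 0.942 m → arm 0.942 m, τ = 406.1 × 0.942 = 382.5 N·m clockwise.
Total clockwise load moment = 1156 N·m.
The cable tension T acts at 3.57 m; only its component perpendicular to the beam, T sinθ, produces torque. sin 68.6° = 0.9311.
Balancing moments: T × 3.57 × 0.9311 = 1156, giving T = 1156 / 3.324 = 348 N.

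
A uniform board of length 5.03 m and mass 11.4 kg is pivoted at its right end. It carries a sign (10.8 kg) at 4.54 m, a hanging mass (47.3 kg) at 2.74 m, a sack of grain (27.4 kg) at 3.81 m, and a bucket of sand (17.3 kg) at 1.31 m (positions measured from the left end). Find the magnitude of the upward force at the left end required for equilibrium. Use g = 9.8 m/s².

About the right end:
Beam weight: 11.4 × 9.8 = 111.7 N down at 2.515 m → arm 2.515 m, τ = 111.7 × 2.515 = 280.9 N·m counterclockwise.
Sign: 10.8 × 9.8 = 105.8 N down at 4.54 m → arm 0.49 m, τ = 105.8 × 0.49 = 51.84 N·m counterclockwise.
Hanging mass: 47.3 × 9.8 = 463.5 N down at 2.74 m → arm 2.29 m, τ = 463.5 × 2.29 = 1061 N·m counterclockwise.
Sack of grain: 27.4 × 9.8 = 268.5 N down at 3.81 m → arm 1.22 m, τ = 268.5 × 1.22 = 327.6 N·m counterclockwise.
Bucket of sand: 17.3 × 9.8 = 169.5 N down at 1.31 m → arm 3.72 m, τ = 169.5 × 3.72 = 630.5 N·m counterclockwise.
Net moment of the loads = 2352 N·m counterclockwise.
The upward force F acts at the left end, arm 5.03 m, giving F × 5.03 clockwise.
Balancing moments: F × 5.03 = 2352, giving F = 2352 / 5.03 = 468 N.

F ≈ 468 N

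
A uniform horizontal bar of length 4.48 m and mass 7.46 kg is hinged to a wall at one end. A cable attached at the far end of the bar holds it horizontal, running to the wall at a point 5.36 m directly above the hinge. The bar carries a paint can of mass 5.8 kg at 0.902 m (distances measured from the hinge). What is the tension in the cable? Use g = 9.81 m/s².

Choose the hinge as the axis so the unknown hinge reaction has zero arm there.
Beam weight: 7.46 × 9.81 = 73.18 N down at 2.24 m → arm 2.24 m, τ = 73.18 × 2.24 = 163.9 N·m clockwise.
Paint can: 5.8 × 9.81 = 56.9 N down at 0.902 m → arm 0.902 m, τ = 56.9 × 0.902 = 51.32 N·m clockwise.
Total clockwise load moment = 215.2 N·m.
The cable tension T acts at 4.48 m; only its component perpendicular to the bar, T sinθ, produces torque. sinθ = h/√(h²+d²) = 5.36/√(5.36²+4.48²) = 0.7673.
For rotational equilibrium, T × 4.48 × 0.7673 = 215.2, so T = 215.2 / 3.438 = 62.6 N.

T ≈ 62.6 N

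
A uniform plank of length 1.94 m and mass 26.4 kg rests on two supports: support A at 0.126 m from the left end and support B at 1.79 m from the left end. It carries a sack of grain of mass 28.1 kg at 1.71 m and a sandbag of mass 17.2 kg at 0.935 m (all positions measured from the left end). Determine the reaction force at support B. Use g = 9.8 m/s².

R_B ≈ 475 N

Sum moments about support A (its reaction then has zero moment arm).
Beam weight: 26.4 × 9.8 = 258.7 N down at 0.97 m → arm 0.844 m, τ = 258.7 × 0.844 = 218.3 N·m clockwise.
Sack of grain: 28.1 × 9.8 = 275.4 N down at 1.71 m → arm 1.584 m, τ = 275.4 × 1.584 = 436.2 N·m clockwise.
Sandbag: 17.2 × 9.8 = 168.6 N down at 0.935 m → arm 0.809 m, τ = 168.6 × 0.809 = 136.4 N·m clockwise.
Net load moment about support A = 790.9 N·m clockwise.
Reaction R at support B is upward at 1.79 m, arm 1.664 m → moment R × 1.664 counterclockwise.
Balancing moments: R × 1.664 = 790.9, giving R = 475 N.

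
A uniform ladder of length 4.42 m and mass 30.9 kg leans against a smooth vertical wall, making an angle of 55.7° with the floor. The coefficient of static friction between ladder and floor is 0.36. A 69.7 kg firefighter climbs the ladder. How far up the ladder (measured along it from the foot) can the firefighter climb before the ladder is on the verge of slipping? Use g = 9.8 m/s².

d ≈ 2.39 m

Sum moments about the foot of the ladder (the floor normal and friction both act there and drop out).
Ladder weight 30.9×9.8 = 302.8 N acts at 2.21 m along the ladder; its horizontal arm is 2.21·cos55.7° = 1.245 m → τ = 377 N·m clockwise.
Firefighter weight 69.7×9.8 = 683.1 N at distance d → arm d·cos55.7° → τ = 683.1·d·0.5635 clockwise.
Wall normal N at the top has arm L sinθ = 3.651 m counterclockwise, so Στ = 0 gives N·3.651 = 377 + 384.9·d.
ΣFy = 0 ⇒ N_floor = 985.9 N, so the maximum friction is μ_s·N_floor = 0.36×985.9 = 354.9 N. ΣFx = 0 ⇒ N_wall = f, so at the slipping point N = 354.9 N.
Substituting: 354.9×3.651 = 377 + 384.9·d ⇒ d = (1296 − 377) / 384.9 = 2.39 m.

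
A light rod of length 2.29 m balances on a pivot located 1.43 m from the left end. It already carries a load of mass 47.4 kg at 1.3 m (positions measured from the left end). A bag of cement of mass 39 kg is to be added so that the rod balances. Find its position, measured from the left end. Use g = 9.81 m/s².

x ≈ 1.59 m from the left end

Sum moments about the pivot (at 1.43 m from the left end) (the support reaction has zero arm there).
Load: 47.4 × 9.81 = 465 N down at 1.3 m → arm 0.13 m, τ = 465 × 0.13 = 60.45 N·m counterclockwise.
Net moment of existing loads = 60.45 N·m counterclockwise.
The bag of cement weighs 39 × 9.81 = 382.6 N and must supply an equal clockwise moment, so its lever arm about the pivot is 60.45 / 382.6 = 0.158 m.
That puts it at 1.43 + 0.158 = 1.59 m from the left end.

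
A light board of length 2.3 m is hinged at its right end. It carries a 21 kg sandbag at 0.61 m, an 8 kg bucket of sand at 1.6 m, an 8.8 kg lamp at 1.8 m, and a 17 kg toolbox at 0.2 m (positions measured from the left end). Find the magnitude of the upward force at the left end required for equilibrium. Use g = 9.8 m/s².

F ≈ 346 N

Taking torques about the right end:
Sandbag: 21 × 9.8 = 205.8 N down at 0.61 m → arm 1.69 m, τ = 205.8 × 1.69 = 347.8 N·m counterclockwise.
Bucket of sand: 8 × 9.8 = 78.4 N down at 1.6 m → arm 0.7 m, τ = 78.4 × 0.7 = 54.88 N·m counterclockwise.
Lamp: 8.8 × 9.8 = 86.24 N down at 1.8 m → arm 0.5 m, τ = 86.24 × 0.5 = 43.12 N·m counterclockwise.
Toolbox: 17 × 9.8 = 166.6 N down at 0.2 m → arm 2.1 m, τ = 166.6 × 2.1 = 349.9 N·m counterclockwise.
Net moment of the loads = 795.7 N·m counterclockwise.
The upward force F acts at the left end, arm 2.3 m, giving F × 2.3 clockwise.
Στ = 0 ⇒ F × 2.3 = 795.7 ⇒ F = 795.7 / 2.3 = 346 N.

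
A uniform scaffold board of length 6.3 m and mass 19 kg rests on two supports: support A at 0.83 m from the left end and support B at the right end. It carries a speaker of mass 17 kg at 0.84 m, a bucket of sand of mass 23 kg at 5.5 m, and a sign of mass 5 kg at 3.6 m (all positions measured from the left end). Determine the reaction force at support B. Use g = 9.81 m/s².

Taking torques about support A:
Beam weight: 19 × 9.81 = 186.4 N down at 3.15 m → arm 2.32 m, τ = 186.4 × 2.32 = 432.4 N·m clockwise.
Speaker: 17 × 9.81 = 166.8 N down at 0.84 m → arm 0.01 m, τ = 166.8 × 0.01 = 1.668 N·m clockwise.
Bucket of sand: 23 × 9.81 = 225.6 N down at 5.5 m → arm 4.67 m, τ = 225.6 × 4.67 = 1054 N·m clockwise.
Sign: 5 × 9.81 = 49.05 N down at 3.6 m → arm 2.77 m, τ = 49.05 × 2.77 = 135.9 N·m clockwise.
Net load moment about support A = 1624 N·m clockwise.
Reaction R at support B is upward at 6.3 m, arm 5.47 m → moment R × 5.47 counterclockwise.
Balancing moments: R × 5.47 = 1624, giving R = 297 N.

R_B ≈ 297 N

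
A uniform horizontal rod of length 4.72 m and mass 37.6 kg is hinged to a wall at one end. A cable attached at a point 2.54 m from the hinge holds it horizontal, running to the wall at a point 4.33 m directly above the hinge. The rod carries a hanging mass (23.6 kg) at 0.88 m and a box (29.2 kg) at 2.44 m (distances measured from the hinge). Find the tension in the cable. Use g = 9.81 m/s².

T ≈ 809 N

About the hinge:
Beam weight: 37.6 × 9.81 = 368.9 N down at 2.36 m → arm 2.36 m, τ = 368.9 × 2.36 = 870.6 N·m clockwise.
Hanging mass: 23.6 × 9.81 = 231.5 N down at 0.88 m → arm 0.88 m, τ = 231.5 × 0.88 = 203.7 N·m clockwise.
Box: 29.2 × 9.81 = 286.5 N down at 2.44 m → arm 2.44 m, τ = 286.5 × 2.44 = 699.1 N·m clockwise.
Total clockwise load moment = 1773 N·m.
The cable tension T acts at 2.54 m; only its component perpendicular to the rod, T sinθ, produces torque. sinθ = h/√(h²+d²) = 4.33/√(4.33²+2.54²) = 0.8625.
Στ = 0 ⇒ T × 2.54 × 0.8625 = 1773 ⇒ T = 1773 / 2.191 = 809 N.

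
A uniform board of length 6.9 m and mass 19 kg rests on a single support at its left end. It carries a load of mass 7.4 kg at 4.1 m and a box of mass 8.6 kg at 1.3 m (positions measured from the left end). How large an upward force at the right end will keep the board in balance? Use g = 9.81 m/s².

Take moments about the left end.
Beam weight: 19 × 9.81 = 186.4 N down at 3.45 m → arm 3.45 m, τ = 186.4 × 3.45 = 643.1 N·m clockwise.
Load: 7.4 × 9.81 = 72.59 N down at 4.1 m → arm 4.1 m, τ = 72.59 × 4.1 = 297.6 N·m clockwise.
Box: 8.6 × 9.81 = 84.37 N down at 1.3 m → arm 1.3 m, τ = 84.37 × 1.3 = 109.7 N·m clockwise.
Net moment of the loads = 1050 N·m clockwise.
The upward force F acts at the right end, arm 6.9 m, giving F × 6.9 counterclockwise.
For rotational equilibrium, F × 6.9 = 1050, so F = 1050 / 6.9 = 152 N.

F ≈ 152 N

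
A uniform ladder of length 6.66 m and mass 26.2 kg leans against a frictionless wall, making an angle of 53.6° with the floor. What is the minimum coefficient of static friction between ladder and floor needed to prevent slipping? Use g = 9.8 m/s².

Sum moments about the foot of the ladder (the floor normal and friction both act there and drop out).
Ladder weight 26.2×9.8 = 256.8 N acts at 3.33 m along the ladder; its horizontal arm is 3.33·cos53.6° = 1.976 m → τ = 507.4 N·m clockwise.
Wall normal N acts horizontally at the top; its moment arm is the height L sinθ = 6.66·sin53.6° = 5.361 m, counterclockwise.
Balancing moments: N × 5.361 = 507.4, giving N = 94.65 N.
ΣFx = 0 ⇒ f = N_wall = 94.65 N. ΣFy = 0 ⇒ N_floor = 256.8 N.
μ_min = f / N_floor = 94.65 / 256.8 = 0.369.

μ_min ≈ 0.369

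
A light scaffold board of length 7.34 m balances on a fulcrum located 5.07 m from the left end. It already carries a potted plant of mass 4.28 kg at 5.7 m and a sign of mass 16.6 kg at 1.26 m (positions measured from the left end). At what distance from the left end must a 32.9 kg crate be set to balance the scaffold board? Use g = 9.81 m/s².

Sum moments about the fulcrum (at 5.07 m from the left end) (the support reaction has zero arm there).
Potted plant: 4.28 × 9.81 = 41.99 N down at 5.7 m → arm 0.63 m, τ = 41.99 × 0.63 = 26.45 N·m clockwise.
Sign: 16.6 × 9.81 = 162.8 N down at 1.26 m → arm 3.81 m, τ = 162.8 × 3.81 = 620.3 N·m counterclockwise.
Net moment of existing loads = 593.8 N·m counterclockwise.
The crate weighs 32.9 × 9.81 = 322.7 N and must supply an equal clockwise moment, so its lever arm about the fulcrum is 593.8 / 322.7 = 1.84 m.
That puts it at 5.07 + 1.84 = 6.91 m from the left end.

x ≈ 6.91 m from the left end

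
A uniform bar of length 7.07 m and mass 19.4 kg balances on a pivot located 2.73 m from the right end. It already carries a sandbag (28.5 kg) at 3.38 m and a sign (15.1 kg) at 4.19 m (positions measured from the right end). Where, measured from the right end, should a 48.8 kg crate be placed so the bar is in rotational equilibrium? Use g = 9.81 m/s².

x ≈ 1.58 m from the right end

Taking torques about the pivot (at 2.73 m from the right end):
Beam weight: 19.4 × 9.81 = 190.3 N down at 3.535 m → arm 0.805 m, τ = 190.3 × 0.805 = 153.2 N·m counterclockwise.
Sandbag: 28.5 × 9.81 = 279.6 N down at 3.38 m → arm 0.65 m, τ = 279.6 × 0.65 = 181.7 N·m counterclockwise.
Sign: 15.1 × 9.81 = 148.1 N down at 4.19 m → arm 1.46 m, τ = 148.1 × 1.46 = 216.2 N·m counterclockwise.
Net moment of existing loads = 551.1 N·m counterclockwise.
The crate weighs 48.8 × 9.81 = 478.7 N and must supply an equal clockwise moment, so its lever arm about the pivot is 551.1 / 478.7 = 1.15 m.
That puts it at 2.73 − 1.15 = 1.58 m from the right end.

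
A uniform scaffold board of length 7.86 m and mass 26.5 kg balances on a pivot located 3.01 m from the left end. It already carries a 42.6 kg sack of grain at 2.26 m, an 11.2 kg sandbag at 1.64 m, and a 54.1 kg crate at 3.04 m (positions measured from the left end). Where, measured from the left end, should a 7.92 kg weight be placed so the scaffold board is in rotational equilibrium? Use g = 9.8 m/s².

x ≈ 5.7 m from the left end

Take moments about the pivot (at 3.01 m from the left end).
Beam weight: 26.5 × 9.8 = 259.7 N down at 3.93 m → arm 0.92 m, τ = 259.7 × 0.92 = 238.9 N·m clockwise.
Sack of grain: 42.6 × 9.8 = 417.5 N down at 2.26 m → arm 0.75 m, τ = 417.5 × 0.75 = 313.1 N·m counterclockwise.
Sandbag: 11.2 × 9.8 = 109.8 N down at 1.64 m → arm 1.37 m, τ = 109.8 × 1.37 = 150.4 N·m counterclockwise.
Crate: 54.1 × 9.8 = 530.2 N down at 3.04 m → arm 0.03 m, τ = 530.2 × 0.03 = 15.91 N·m clockwise.
Net moment of existing loads = 208.7 N·m counterclockwise.
The weight weighs 7.92 × 9.8 = 77.62 N and must supply an equal clockwise moment, so its lever arm about the pivot is 208.7 / 77.62 = 2.69 m.
That puts it at 3.01 + 2.69 = 5.7 m from the left end.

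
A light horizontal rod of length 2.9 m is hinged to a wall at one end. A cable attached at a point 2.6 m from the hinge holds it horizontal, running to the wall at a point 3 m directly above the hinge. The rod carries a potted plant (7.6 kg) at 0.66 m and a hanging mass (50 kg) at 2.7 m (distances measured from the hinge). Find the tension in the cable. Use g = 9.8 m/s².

T ≈ 698 N

Taking torques about the hinge:
Potted plant: 7.6 × 9.8 = 74.48 N down at 0.66 m → arm 0.66 m, τ = 74.48 × 0.66 = 49.16 N·m clockwise.
Hanging mass: 50 × 9.8 = 490 N down at 2.7 m → arm 2.7 m, τ = 490 × 2.7 = 1323 N·m clockwise.
Total clockwise load moment = 1372 N·m.
The cable tension T acts at 2.6 m; only its component perpendicular to the rod, T sinθ, produces torque. sinθ = h/√(h²+d²) = 3/√(3²+2.6²) = 0.7557.
Balancing moments: T × 2.6 × 0.7557 = 1372, giving T = 1372 / 1.965 = 698 N.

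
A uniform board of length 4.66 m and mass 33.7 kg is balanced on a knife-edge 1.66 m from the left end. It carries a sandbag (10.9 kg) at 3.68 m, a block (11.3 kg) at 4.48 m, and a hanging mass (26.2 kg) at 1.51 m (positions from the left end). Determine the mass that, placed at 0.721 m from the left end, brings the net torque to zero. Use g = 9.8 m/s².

About the knife-edge (at 1.66 m from the left end):
Beam weight: 33.7 × 9.8 = 330.3 N down at 2.33 m → arm 0.67 m, τ = 330.3 × 0.67 = 221.3 N·m clockwise.
Sandbag: 10.9 × 9.8 = 106.8 N down at 3.68 m → arm 2.02 m, τ = 106.8 × 2.02 = 215.7 N·m clockwise.
Block: 11.3 × 9.8 = 110.7 N down at 4.48 m → arm 2.82 m, τ = 110.7 × 2.82 = 312.2 N·m clockwise.
Hanging mass: 26.2 × 9.8 = 256.8 N down at 1.51 m → arm 0.15 m, τ = 256.8 × 0.15 = 38.52 N·m counterclockwise.
Net moment of known loads = 710.7 N·m clockwise.
An unknown mass m at 0.721 m has arm 0.939 m; its moment is m·g·0.939 counterclockwise.
Setting net torque to zero: m × 9.8 × 0.939 = 710.7 → m = 710.7 / (9.8 × 0.939) = 77.2 kg.

m ≈ 77.2 kg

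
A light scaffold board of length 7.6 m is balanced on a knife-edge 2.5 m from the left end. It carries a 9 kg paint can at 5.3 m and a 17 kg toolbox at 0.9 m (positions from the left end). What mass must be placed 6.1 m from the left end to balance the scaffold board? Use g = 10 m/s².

Choose the knife-edge (at 2.5 m from the left end) as the axis so the support reaction has zero arm there.
Paint can: 9 × 10 = 90 N down at 5.3 m → arm 2.8 m, τ = 90 × 2.8 = 252 N·m clockwise.
Toolbox: 17 × 10 = 170 N down at 0.9 m → arm 1.6 m, τ = 170 × 1.6 = 272 N·m counterclockwise.
Net moment of known loads = 20 N·m counterclockwise.
An unknown mass m at 6.1 m has arm 3.6 m; its moment is m·g·3.6 clockwise.
Στ = 0 ⇒ m × 10 × 3.6 = 20 ⇒ m = 20 / (10 × 3.6) = 0.556 kg.

m ≈ 0.556 kg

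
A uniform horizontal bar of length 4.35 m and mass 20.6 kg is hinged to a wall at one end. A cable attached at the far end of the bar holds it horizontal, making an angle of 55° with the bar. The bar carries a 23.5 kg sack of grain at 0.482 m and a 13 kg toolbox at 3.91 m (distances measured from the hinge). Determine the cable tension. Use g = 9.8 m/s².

Take moments about the hinge.
Beam weight: 20.6 × 9.8 = 201.9 N down at 2.175 m → arm 2.175 m, τ = 201.9 × 2.175 = 439.1 N·m clockwise.
Sack of grain: 23.5 × 9.8 = 230.3 N down at 0.482 m → arm 0.482 m, τ = 230.3 × 0.482 = 111 N·m clockwise.
Toolbox: 13 × 9.8 = 127.4 N down at 3.91 m → arm 3.91 m, τ = 127.4 × 3.91 = 498.1 N·m clockwise.
Total clockwise load moment = 1048 N·m.
The cable tension T acts at 4.35 m; only its component perpendicular to the bar, T sinθ, produces torque. sin 55° = 0.8192.
Balancing moments: T × 4.35 × 0.8192 = 1048, giving T = 1048 / 3.564 = 294 N.

T ≈ 294 N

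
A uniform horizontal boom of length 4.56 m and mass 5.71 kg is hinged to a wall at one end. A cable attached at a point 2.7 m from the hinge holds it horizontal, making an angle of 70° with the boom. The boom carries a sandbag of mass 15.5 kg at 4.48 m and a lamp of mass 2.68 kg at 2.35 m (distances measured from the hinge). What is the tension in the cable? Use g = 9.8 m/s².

T ≈ 343 N

Take moments about the hinge.
Beam weight: 5.71 × 9.8 = 55.96 N down at 2.28 m → arm 2.28 m, τ = 55.96 × 2.28 = 127.6 N·m clockwise.
Sandbag: 15.5 × 9.8 = 151.9 N down at 4.48 m → arm 4.48 m, τ = 151.9 × 4.48 = 680.5 N·m clockwise.
Lamp: 2.68 × 9.8 = 26.26 N down at 2.35 m → arm 2.35 m, τ = 26.26 × 2.35 = 61.71 N·m clockwise.
Total clockwise load moment = 869.8 N·m.
The cable tension T acts at 2.7 m; only its component perpendicular to the boom, T sinθ, produces torque. sin 70° = 0.9397.
Balancing moments: T × 2.7 × 0.9397 = 869.8, giving T = 869.8 / 2.537 = 343 N.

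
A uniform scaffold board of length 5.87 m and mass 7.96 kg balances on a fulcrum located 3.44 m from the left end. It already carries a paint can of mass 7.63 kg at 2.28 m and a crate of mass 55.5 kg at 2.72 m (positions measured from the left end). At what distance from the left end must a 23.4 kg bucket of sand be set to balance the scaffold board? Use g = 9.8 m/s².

x ≈ 5.7 m from the left end

Taking torques about the fulcrum (at 3.44 m from the left end):
Beam weight: 7.96 × 9.8 = 78.01 N down at 2.935 m → arm 0.505 m, τ = 78.01 × 0.505 = 39.4 N·m counterclockwise.
Paint can: 7.63 × 9.8 = 74.77 N down at 2.28 m → arm 1.16 m, τ = 74.77 × 1.16 = 86.73 N·m counterclockwise.
Crate: 55.5 × 9.8 = 543.9 N down at 2.72 m → arm 0.72 m, τ = 543.9 × 0.72 = 391.6 N·m counterclockwise.
Net moment of existing loads = 517.7 N·m counterclockwise.
The bucket of sand weighs 23.4 × 9.8 = 229.3 N and must supply an equal clockwise moment, so its lever arm about the fulcrum is 517.7 / 229.3 = 2.26 m.
That puts it at 3.44 + 2.26 = 5.7 m from the left end.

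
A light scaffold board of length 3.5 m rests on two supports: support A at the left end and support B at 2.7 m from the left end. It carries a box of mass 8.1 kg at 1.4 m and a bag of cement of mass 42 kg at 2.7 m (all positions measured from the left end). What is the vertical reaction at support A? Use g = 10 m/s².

Choose support B as the axis so its reaction then has zero moment arm.
Box: 8.1 × 10 = 81 N down at 1.4 m → arm 1.3 m, τ = 81 × 1.3 = 105.3 N·m counterclockwise.
Bag of cement: acts at the support B, moment arm 0 → no torque.
Net load moment about support B = 105.3 N·m counterclockwise.
Reaction R at support A is upward at 0 m, arm 2.7 m → moment R × 2.7 clockwise.
For rotational equilibrium, R × 2.7 = 105.3, so R = 39 N.

R_A ≈ 39 N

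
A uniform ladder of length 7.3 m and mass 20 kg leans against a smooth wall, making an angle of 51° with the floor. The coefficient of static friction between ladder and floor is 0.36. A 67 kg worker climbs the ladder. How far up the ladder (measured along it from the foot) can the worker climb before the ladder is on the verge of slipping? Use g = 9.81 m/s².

Taking torques about the foot of the ladder:
Ladder weight 20×9.81 = 196.2 N acts at 3.65 m along the ladder; its horizontal arm is 3.65·cos51° = 2.297 m → τ = 450.7 N·m clockwise.
Worker weight 67×9.81 = 657.3 N at distance d → arm d·cos51° → τ = 657.3·d·0.6293 clockwise.
Wall normal N at the top has arm L sinθ = 5.673 m counterclockwise, so Στ = 0 gives N·5.673 = 450.7 + 413.6·d.
ΣFy = 0 ⇒ N_floor = 853.5 N, so the maximum friction is μ_s·N_floor = 0.36×853.5 = 307.3 N. ΣFx = 0 ⇒ N_wall = f, so at the slipping point N = 307.3 N.
Substituting: 307.3×5.673 = 450.7 + 413.6·d ⇒ d = (1743 − 450.7) / 413.6 = 3.12 m.

d ≈ 3.12 m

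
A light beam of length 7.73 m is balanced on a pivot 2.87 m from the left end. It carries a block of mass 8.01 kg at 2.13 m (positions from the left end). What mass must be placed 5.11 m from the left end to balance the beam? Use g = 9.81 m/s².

Taking torques about the pivot (at 2.87 m from the left end):
Block: 8.01 × 9.81 = 78.58 N down at 2.13 m → arm 0.74 m, τ = 78.58 × 0.74 = 58.15 N·m counterclockwise.
Net moment of known loads = 58.15 N·m counterclockwise.
An unknown mass m at 5.11 m has arm 2.24 m; its moment is m·g·2.24 clockwise.
Setting net torque to zero: m × 9.81 × 2.24 = 58.15 → m = 58.15 / (9.81 × 2.24) = 2.65 kg.

m ≈ 2.65 kg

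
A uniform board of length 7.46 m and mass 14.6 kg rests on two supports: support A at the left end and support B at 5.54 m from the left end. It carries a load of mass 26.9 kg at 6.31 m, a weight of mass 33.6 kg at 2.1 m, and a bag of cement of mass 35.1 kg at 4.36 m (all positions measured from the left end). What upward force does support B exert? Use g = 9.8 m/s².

R_B ≈ 792 N

Taking torques about support A:
Beam weight: 14.6 × 9.8 = 143.1 N down at 3.73 m → arm 3.73 m, τ = 143.1 × 3.73 = 533.8 N·m clockwise.
Load: 26.9 × 9.8 = 263.6 N down at 6.31 m → arm 6.31 m, τ = 263.6 × 6.31 = 1663 N·m clockwise.
Weight: 33.6 × 9.8 = 329.3 N down at 2.1 m → arm 2.1 m, τ = 329.3 × 2.1 = 691.5 N·m clockwise.
Bag of cement: 35.1 × 9.8 = 344 N down at 4.36 m → arm 4.36 m, τ = 344 × 4.36 = 1500 N·m clockwise.
Net load moment about support A = 4388 N·m clockwise.
Reaction R at support B is upward at 5.54 m, arm 5.54 m → moment R × 5.54 counterclockwise.
Balancing moments: R × 5.54 = 4388, giving R = 792 N.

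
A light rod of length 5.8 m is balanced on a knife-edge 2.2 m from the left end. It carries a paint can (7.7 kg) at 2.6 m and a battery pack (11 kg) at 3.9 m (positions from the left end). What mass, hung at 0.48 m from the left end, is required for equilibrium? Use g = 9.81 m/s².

m ≈ 12.7 kg

About the knife-edge (at 2.2 m from the left end):
Paint can: 7.7 × 9.81 = 75.54 N down at 2.6 m → arm 0.4 m, τ = 75.54 × 0.4 = 30.22 N·m clockwise.
Battery pack: 11 × 9.81 = 107.9 N down at 3.9 m → arm 1.7 m, τ = 107.9 × 1.7 = 183.4 N·m clockwise.
Net moment of known loads = 213.6 N·m clockwise.
An unknown mass m at 0.48 m has arm 1.72 m; its moment is m·g·1.72 counterclockwise.
Setting net torque to zero: m × 9.81 × 1.72 = 213.6 → m = 213.6 / (9.81 × 1.72) = 12.7 kg.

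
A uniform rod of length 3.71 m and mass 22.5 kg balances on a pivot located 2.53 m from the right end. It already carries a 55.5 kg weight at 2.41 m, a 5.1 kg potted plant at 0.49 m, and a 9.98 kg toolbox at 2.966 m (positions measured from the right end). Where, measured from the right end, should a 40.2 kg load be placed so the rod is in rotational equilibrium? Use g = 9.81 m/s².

Take moments about the pivot (at 2.53 m from the right end).
Beam weight: 22.5 × 9.81 = 220.7 N down at 1.855 m → arm 0.675 m, τ = 220.7 × 0.675 = 149 N·m clockwise.
Weight: 55.5 × 9.81 = 544.5 N down at 2.41 m → arm 0.12 m, τ = 544.5 × 0.12 = 65.34 N·m clockwise.
Potted plant: 5.1 × 9.81 = 50.03 N down at 0.49 m → arm 2.04 m, τ = 50.03 × 2.04 = 102.1 N·m clockwise.
Toolbox: 9.98 × 9.81 = 97.9 N down at 2.966 m → arm 0.436 m, τ = 97.9 × 0.436 = 42.68 N·m counterclockwise.
Net moment of existing loads = 273.8 N·m clockwise.
The load weighs 40.2 × 9.81 = 394.4 N and must supply an equal counterclockwise moment, so its lever arm about the pivot is 273.8 / 394.4 = 0.694 m.
That puts it at 2.53 + 0.694 = 3.22 m from the right end.

x ≈ 3.22 m from the right end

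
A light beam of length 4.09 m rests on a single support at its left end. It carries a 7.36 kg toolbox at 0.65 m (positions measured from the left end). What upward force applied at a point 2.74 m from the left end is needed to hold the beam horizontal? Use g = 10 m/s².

Take moments about the left end.
Toolbox: 7.36 × 10 = 73.6 N down at 0.65 m → arm 0.65 m, τ = 73.6 × 0.65 = 47.84 N·m clockwise.
Net moment of the loads = 47.84 N·m clockwise.
The upward force F acts at a point 2.74 m from the left end, arm 2.74 m, giving F × 2.74 counterclockwise.
Setting net torque to zero: F × 2.74 = 47.84 → F = 47.84 / 2.74 = 17.5 N.

F ≈ 17.5 N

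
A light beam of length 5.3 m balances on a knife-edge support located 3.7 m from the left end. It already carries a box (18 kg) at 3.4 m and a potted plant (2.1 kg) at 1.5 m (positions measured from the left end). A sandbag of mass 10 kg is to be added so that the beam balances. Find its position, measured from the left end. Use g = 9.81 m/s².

x ≈ 4.7 m from the left end

Take moments about the knife-edge support (at 3.7 m from the left end).
Box: 18 × 9.81 = 176.6 N down at 3.4 m → arm 0.3 m, τ = 176.6 × 0.3 = 52.98 N·m counterclockwise.
Potted plant: 2.1 × 9.81 = 20.6 N down at 1.5 m → arm 2.2 m, τ = 20.6 × 2.2 = 45.32 N·m counterclockwise.
Net moment of existing loads = 98.3 N·m counterclockwise.
The sandbag weighs 10 × 9.81 = 98.1 N and must supply an equal clockwise moment, so its lever arm about the knife-edge support is 98.3 / 98.1 = 1 m.
That puts it at 3.7 + 1 = 4.7 m from the left end.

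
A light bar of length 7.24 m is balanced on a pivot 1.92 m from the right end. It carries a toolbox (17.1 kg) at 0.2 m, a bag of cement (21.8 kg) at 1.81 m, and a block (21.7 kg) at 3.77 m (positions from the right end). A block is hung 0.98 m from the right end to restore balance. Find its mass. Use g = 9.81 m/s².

m ≈ 8.87 kg

Sum moments about the pivot (at 1.92 m from the right end) (the support reaction has zero arm there).
Toolbox: 17.1 × 9.81 = 167.8 N down at 0.2 m → arm 1.72 m, τ = 167.8 × 1.72 = 288.6 N·m clockwise.
Bag of cement: 21.8 × 9.81 = 213.9 N down at 1.81 m → arm 0.11 m, τ = 213.9 × 0.11 = 23.53 N·m clockwise.
Block: 21.7 × 9.81 = 212.9 N down at 3.77 m → arm 1.85 m, τ = 212.9 × 1.85 = 393.9 N·m counterclockwise.
Net moment of known loads = 81.77 N·m counterclockwise.
An unknown mass m at 0.98 m has arm 0.94 m; its moment is m·g·0.94 clockwise.
Στ = 0 ⇒ m × 9.81 × 0.94 = 81.77 ⇒ m = 81.77 / (9.81 × 0.94) = 8.87 kg.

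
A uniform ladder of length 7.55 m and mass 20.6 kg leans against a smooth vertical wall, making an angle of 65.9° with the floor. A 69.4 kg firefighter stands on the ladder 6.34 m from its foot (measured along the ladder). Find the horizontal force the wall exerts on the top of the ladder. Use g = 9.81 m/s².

Sum moments about the foot of the ladder (the floor normal and friction both act there and drop out).
Ladder weight 20.6×9.81 = 202.1 N acts at 3.775 m along the ladder; its horizontal arm is 3.775·cos65.9° = 1.541 m → τ = 311.4 N·m clockwise.
Firefighter: 69.4×9.81 = 680.8 N at 6.34 m → arm 2.589 m → τ = 1763 N·m clockwise.
Wall normal N acts horizontally at the top; its moment arm is the height L sinθ = 7.55·sin65.9° = 6.892 m, counterclockwise.
Στ = 0 ⇒ N × 6.892 = 2074 ⇒ N = 301 N.

N_wall ≈ 301 N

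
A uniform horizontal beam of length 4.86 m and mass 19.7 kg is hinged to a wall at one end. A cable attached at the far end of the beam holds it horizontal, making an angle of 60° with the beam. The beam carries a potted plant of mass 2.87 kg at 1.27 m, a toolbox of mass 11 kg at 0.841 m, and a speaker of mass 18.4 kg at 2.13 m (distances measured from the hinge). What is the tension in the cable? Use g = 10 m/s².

Taking torques about the hinge:
Beam weight: 19.7 × 10 = 197 N down at 2.43 m → arm 2.43 m, τ = 197 × 2.43 = 478.7 N·m clockwise.
Potted plant: 2.87 × 10 = 28.7 N down at 1.27 m → arm 1.27 m, τ = 28.7 × 1.27 = 36.45 N·m clockwise.
Toolbox: 11 × 10 = 110 N down at 0.841 m → arm 0.841 m, τ = 110 × 0.841 = 92.51 N·m clockwise.
Speaker: 18.4 × 10 = 184 N down at 2.13 m → arm 2.13 m, τ = 184 × 2.13 = 391.9 N·m clockwise.
Total clockwise load moment = 999.6 N·m.
The cable tension T acts at 4.86 m; only its component perpendicular to the beam, T sinθ, produces torque. sin 60° = 0.866.
Στ = 0 ⇒ T × 4.86 × 0.866 = 999.6 ⇒ T = 999.6 / 4.209 = 237 N.

T ≈ 237 N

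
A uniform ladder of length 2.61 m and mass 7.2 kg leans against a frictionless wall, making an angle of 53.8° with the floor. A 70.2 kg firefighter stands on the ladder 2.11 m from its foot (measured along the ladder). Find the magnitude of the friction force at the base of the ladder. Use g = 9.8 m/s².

Take moments about the foot of the ladder.
Ladder weight 7.2×9.8 = 70.56 N acts at 1.305 m along the ladder; its horizontal arm is 1.305·cos53.8° = 0.7707 m → τ = 54.38 N·m clockwise.
Firefighter: 70.2×9.8 = 688 N at 2.11 m → arm 1.246 m → τ = 857.2 N·m clockwise.
Wall normal N acts horizontally at the top; its moment arm is the height L sinθ = 2.61·sin53.8° = 2.106 m, counterclockwise.
Setting net torque to zero: N × 2.106 = 911.6 → N = 433 N.
ΣFx = 0: friction at the foot balances the wall's push, so f = N_wall = 433 N.

f ≈ 433 N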